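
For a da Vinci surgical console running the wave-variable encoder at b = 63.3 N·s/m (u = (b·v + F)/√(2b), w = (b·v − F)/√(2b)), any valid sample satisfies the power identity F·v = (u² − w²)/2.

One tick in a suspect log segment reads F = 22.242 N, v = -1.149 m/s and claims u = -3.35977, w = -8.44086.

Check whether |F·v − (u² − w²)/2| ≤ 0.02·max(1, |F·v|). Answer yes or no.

no

F·v = 22.242×(-1.149) = -25.5561 W.
(u² − w²)/2 = (11.2881 − 71.2481)/2 = -29.9800 W.
|Δ| = 4.4240;  2% of max(1, |F·v|) = 0.5111.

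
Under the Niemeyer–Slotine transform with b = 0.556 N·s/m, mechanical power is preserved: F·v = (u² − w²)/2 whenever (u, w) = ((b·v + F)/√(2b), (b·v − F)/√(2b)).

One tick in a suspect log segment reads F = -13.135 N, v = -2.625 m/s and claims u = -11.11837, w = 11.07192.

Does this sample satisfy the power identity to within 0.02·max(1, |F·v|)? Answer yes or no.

no

F·v = (-13.135)×(-2.625) = 34.4794 W.
(u² − w²)/2 = (123.6182 − 122.5874)/2 = 0.5154 W.
|Δ| = 33.9640;  2% of max(1, |F·v|) = 0.6896.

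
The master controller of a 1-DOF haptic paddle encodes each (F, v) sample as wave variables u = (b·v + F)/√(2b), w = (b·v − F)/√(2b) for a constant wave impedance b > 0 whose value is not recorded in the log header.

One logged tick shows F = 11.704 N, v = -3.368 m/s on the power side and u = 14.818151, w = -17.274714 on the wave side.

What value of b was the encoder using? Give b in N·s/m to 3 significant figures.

u + w = -2.456563;  u + w = √(2b)·v, so √(2b) = -2.456563/(-3.368) = 0.729383.
b = (√(2b))²/2 = 0.532000/2 = 0.266000.
(Check via u − w = 2F/√(2b): u − w = 32.092865, 2F/√(2b) = 32.092865.)

b = 0.266 N·s/m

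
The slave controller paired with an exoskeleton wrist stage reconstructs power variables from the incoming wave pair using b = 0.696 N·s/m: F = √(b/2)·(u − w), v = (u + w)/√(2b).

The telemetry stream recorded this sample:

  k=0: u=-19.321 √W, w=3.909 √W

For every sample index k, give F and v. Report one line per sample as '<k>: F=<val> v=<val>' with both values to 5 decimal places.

k=0: u−w=-23.23000, u+w=-15.41200; √(b/2)=0.58992, √(2b)=1.17983; F=0.58992×(-23.23)=-13.70373, v=-15.41200/1.17983=-13.06289

0: F=-13.70373 v=-13.06289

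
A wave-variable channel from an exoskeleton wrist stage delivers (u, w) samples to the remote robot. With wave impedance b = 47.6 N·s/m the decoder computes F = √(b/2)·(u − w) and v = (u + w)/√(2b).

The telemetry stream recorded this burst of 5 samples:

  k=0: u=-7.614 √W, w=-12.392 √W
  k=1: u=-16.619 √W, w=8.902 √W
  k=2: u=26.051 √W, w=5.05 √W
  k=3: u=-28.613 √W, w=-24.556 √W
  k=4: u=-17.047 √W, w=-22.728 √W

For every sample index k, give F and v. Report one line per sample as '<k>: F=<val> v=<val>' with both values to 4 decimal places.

k=0: u−w=4.7780, u+w=-20.0060; √(b/2)=4.8785, √(2b)=9.7570; F=4.8785×4.778=23.3096, v=-20.0060/9.7570=-2.0504
k=1: u−w=-25.5210, u+w=-7.7170; √(b/2)=4.8785, √(2b)=9.7570; F=4.8785×(-25.521)=-124.5048, v=-7.7170/9.7570=-0.7909
k=2: u−w=21.0010, u+w=31.1010; √(b/2)=4.8785, √(2b)=9.7570; F=4.8785×21.001=102.4539, v=31.1010/9.7570=3.1875
k=3: u−w=-4.0570, u+w=-53.1690; √(b/2)=4.8785, √(2b)=9.7570; F=4.8785×(-4.057)=-19.7922, v=-53.1690/9.7570=-5.4493
k=4: u−w=5.6810, u+w=-39.7750; √(b/2)=4.8785, √(2b)=9.7570; F=4.8785×5.681=27.7149, v=-39.7750/9.7570=-4.0765

0: F=23.3096 v=-2.0504
1: F=-124.5048 v=-0.7909
2: F=102.4539 v=3.1875
3: F=-19.7922 v=-5.4493
4: F=27.7149 v=-4.0765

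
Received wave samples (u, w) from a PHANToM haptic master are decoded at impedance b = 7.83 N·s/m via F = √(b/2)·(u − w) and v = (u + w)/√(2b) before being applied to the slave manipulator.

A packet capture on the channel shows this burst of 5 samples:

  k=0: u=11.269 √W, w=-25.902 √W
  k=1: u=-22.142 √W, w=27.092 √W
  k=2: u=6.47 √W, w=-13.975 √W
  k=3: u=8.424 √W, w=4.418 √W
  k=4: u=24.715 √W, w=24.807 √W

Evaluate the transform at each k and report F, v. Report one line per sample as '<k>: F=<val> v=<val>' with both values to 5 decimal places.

k=0: u−w=37.17100, u+w=-14.63300; √(b/2)=1.97864, √(2b)=3.95727; F=1.97864×37.171=73.54787, v=-14.63300/3.95727=-3.69775
k=1: u−w=-49.23400, u+w=4.95000; √(b/2)=1.97864, √(2b)=3.95727; F=1.97864×(-49.234)=-97.41616, v=4.95000/3.95727=1.25086
k=2: u−w=20.44500, u+w=-7.50500; √(b/2)=1.97864, √(2b)=3.95727; F=1.97864×20.445=40.45321, v=-7.50500/3.95727=-1.89651
k=3: u−w=4.00600, u+w=12.84200; √(b/2)=1.97864, √(2b)=3.95727; F=1.97864×4.006=7.92642, v=12.84200/3.95727=3.24517
k=4: u−w=-0.09200, u+w=49.52200; √(b/2)=1.97864, √(2b)=3.95727; F=1.97864×(-0.092)=-0.18203, v=49.52200/3.95727=12.51418

0: F=73.54787 v=-3.69775
1: F=-97.41616 v=1.25086
2: F=40.45321 v=-1.89651
3: F=7.92642 v=3.24517
4: F=-0.18203 v=12.51418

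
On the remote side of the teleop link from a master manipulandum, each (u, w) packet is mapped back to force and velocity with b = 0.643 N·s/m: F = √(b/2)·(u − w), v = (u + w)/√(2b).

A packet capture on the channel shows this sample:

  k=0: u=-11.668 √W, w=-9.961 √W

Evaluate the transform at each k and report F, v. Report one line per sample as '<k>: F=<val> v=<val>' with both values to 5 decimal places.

0: F=-0.96789 v=-19.07287

k=0: u−w=-1.70700, u+w=-21.62900; √(b/2)=0.56701, √(2b)=1.13402; F=0.56701×(-1.707)=-0.96789, v=-21.62900/1.13402=-19.07287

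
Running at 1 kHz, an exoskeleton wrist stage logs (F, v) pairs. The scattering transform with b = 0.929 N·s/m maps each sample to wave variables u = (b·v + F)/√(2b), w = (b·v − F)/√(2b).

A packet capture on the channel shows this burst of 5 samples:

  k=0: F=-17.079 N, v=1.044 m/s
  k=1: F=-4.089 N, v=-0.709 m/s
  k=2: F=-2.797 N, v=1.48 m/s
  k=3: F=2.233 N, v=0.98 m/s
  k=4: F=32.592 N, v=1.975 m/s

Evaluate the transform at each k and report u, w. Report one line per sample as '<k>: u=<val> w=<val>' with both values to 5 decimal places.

0: u=-11.81814 w=13.24120
1: u=-3.48303 w=2.51660
2: u=-1.04328 w=3.06065
3: u=2.30611 w=-0.97028
4: u=25.25652 w=-22.56443

k=0: b·v=0.929×1.044=0.96988; √(2b)=1.36308; u=(0.96988+(-17.079))/1.36308=-11.81814, w=(0.96988−(-17.079))/1.36308=13.24120
k=1: b·v=0.929×(-0.709)=-0.65866; √(2b)=1.36308; u=(-0.65866+(-4.089))/1.36308=-3.48303, w=(-0.65866−(-4.089))/1.36308=2.51660
k=2: b·v=0.929×1.48=1.37492; √(2b)=1.36308; u=(1.37492+(-2.797))/1.36308=-1.04328, w=(1.37492−(-2.797))/1.36308=3.06065
k=3: b·v=0.929×0.98=0.91042; √(2b)=1.36308; u=(0.91042+2.233)/1.36308=2.30611, w=(0.91042−2.233)/1.36308=-0.97028
k=4: b·v=0.929×1.975=1.83478; √(2b)=1.36308; u=(1.83478+32.592)/1.36308=25.25652, w=(1.83478−32.592)/1.36308=-22.56443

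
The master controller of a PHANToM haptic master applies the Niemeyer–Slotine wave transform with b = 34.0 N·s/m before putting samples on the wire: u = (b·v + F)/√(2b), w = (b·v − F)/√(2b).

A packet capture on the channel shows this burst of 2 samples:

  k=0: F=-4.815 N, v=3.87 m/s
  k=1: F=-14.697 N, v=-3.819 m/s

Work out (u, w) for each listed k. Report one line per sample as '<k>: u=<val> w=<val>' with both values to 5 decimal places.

k=0: b·v=34.0×3.87=131.58000; √(2b)=8.24621; u=(131.58000+(-4.815))/8.24621=15.37251, w=(131.58000−(-4.815))/8.24621=16.54032
k=1: b·v=34.0×(-3.819)=-129.84600; √(2b)=8.24621; u=(-129.84600+(-14.697))/8.24621=-17.52841, w=(-129.84600−(-14.697))/8.24621=-13.96387

0: u=15.37251 w=16.54032
1: u=-17.52841 w=-13.96387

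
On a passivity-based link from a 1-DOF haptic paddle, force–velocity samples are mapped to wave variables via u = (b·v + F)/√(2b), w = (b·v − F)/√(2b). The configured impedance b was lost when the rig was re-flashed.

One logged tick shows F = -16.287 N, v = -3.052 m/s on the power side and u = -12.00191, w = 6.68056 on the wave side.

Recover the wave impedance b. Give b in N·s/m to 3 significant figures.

u + w = -5.32135;  u + w = √(2b)·v, so √(2b) = -5.32135/(-3.052) = 1.74356.
b = (√(2b))²/2 = 3.04001/2 = 1.52000.
(Check via u − w = 2F/√(2b): u − w = -18.68247, 2F/√(2b) = -18.68245.)

b = 1.52 N·s/m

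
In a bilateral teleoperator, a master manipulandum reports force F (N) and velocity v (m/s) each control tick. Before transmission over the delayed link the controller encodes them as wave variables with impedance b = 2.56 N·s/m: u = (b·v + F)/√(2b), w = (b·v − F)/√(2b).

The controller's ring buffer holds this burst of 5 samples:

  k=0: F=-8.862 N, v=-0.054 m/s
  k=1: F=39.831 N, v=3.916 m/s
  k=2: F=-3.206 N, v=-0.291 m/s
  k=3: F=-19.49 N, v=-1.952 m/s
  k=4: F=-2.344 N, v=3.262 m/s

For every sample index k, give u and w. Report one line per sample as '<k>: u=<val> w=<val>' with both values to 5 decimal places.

0: u=-3.97758 w=3.85539
1: u=22.03343 w=-13.17253
2: u=-1.74609 w=1.08764
3: u=-10.82188 w=6.40501
4: u=2.65462 w=4.72644

k=0: b·v=2.56×(-0.054)=-0.13824; √(2b)=2.26274; u=(-0.13824+(-8.862))/2.26274=-3.97758, w=(-0.13824−(-8.862))/2.26274=3.85539
k=1: b·v=2.56×3.916=10.02496; √(2b)=2.26274; u=(10.02496+39.831)/2.26274=22.03343, w=(10.02496−39.831)/2.26274=-13.17253
k=2: b·v=2.56×(-0.291)=-0.74496; √(2b)=2.26274; u=(-0.74496+(-3.206))/2.26274=-1.74609, w=(-0.74496−(-3.206))/2.26274=1.08764
k=3: b·v=2.56×(-1.952)=-4.99712; √(2b)=2.26274; u=(-4.99712+(-19.49))/2.26274=-10.82188, w=(-4.99712−(-19.49))/2.26274=6.40501
k=4: b·v=2.56×3.262=8.35072; √(2b)=2.26274; u=(8.35072+(-2.344))/2.26274=2.65462, w=(8.35072−(-2.344))/2.26274=4.72644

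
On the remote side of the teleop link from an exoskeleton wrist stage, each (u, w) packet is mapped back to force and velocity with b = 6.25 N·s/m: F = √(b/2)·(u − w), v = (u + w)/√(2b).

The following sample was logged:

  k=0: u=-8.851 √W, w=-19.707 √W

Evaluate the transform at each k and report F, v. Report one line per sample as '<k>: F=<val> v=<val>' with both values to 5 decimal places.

k=0: u−w=10.85600, u+w=-28.55800; √(b/2)=1.76777, √(2b)=3.53553; F=1.76777×10.856=19.19088, v=-28.55800/3.53553=-8.07742

0: F=19.19088 v=-8.07742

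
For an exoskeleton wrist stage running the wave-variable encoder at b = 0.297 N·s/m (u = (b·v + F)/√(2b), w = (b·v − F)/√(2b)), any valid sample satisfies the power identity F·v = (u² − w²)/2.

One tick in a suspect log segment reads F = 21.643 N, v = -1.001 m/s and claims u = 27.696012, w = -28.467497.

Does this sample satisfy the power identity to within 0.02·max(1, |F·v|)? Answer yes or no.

F·v = 21.643×(-1.001) = -21.664643 W.
(u² − w²)/2 = (767.069081 − 810.398385)/2 = -21.664652 W.
|Δ| = 0.000009;  2% of max(1, |F·v|) = 0.433293.

yes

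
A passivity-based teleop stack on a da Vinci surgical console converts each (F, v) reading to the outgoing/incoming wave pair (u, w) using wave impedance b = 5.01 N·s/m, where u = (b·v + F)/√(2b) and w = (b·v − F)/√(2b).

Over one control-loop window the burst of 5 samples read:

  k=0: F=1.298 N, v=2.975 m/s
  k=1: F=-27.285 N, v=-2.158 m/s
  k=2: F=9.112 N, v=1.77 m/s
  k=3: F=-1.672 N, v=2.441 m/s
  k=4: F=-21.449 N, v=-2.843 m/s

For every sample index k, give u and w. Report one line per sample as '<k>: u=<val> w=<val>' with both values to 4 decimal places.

0: u=5.1186 w=4.2985
1: u=-12.0352 w=5.2042
2: u=5.6800 w=-0.0772
3: u=3.3352 w=4.3916
4: u=-11.2757 w=2.2763

k=0: b·v=5.01×2.975=14.9047; √(2b)=3.1654; u=(14.9047+1.298)/3.1654=5.1186, w=(14.9047−1.298)/3.1654=4.2985
k=1: b·v=5.01×(-2.158)=-10.8116; √(2b)=3.1654; u=(-10.8116+(-27.285))/3.1654=-12.0352, w=(-10.8116−(-27.285))/3.1654=5.2042
k=2: b·v=5.01×1.77=8.8677; √(2b)=3.1654; u=(8.8677+9.112)/3.1654=5.6800, w=(8.8677−9.112)/3.1654=-0.0772
k=3: b·v=5.01×2.441=12.2294; √(2b)=3.1654; u=(12.2294+(-1.672))/3.1654=3.3352, w=(12.2294−(-1.672))/3.1654=4.3916
k=4: b·v=5.01×(-2.843)=-14.2434; √(2b)=3.1654; u=(-14.2434+(-21.449))/3.1654=-11.2757, w=(-14.2434−(-21.449))/3.1654=2.2763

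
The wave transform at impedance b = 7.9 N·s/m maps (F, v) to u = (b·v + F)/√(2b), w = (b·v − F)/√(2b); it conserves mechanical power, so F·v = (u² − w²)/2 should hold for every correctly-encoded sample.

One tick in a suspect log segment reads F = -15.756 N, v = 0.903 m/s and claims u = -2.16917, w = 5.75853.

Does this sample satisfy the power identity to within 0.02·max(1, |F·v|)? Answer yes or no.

yes

F·v = (-15.756)×0.903 = -14.2277 W.
(u² − w²)/2 = (4.7053 − 33.1607)/2 = -14.2277 W.
|Δ| = 0.0000;  2% of max(1, |F·v|) = 0.2846.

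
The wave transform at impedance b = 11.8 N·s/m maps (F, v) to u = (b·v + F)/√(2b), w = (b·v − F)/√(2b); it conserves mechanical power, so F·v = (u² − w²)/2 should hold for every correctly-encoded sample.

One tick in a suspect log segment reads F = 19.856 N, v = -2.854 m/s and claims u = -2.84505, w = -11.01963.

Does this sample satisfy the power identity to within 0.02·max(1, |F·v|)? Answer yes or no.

F·v = 19.856×(-2.854) = -56.66902 W.
(u² − w²)/2 = (8.09431 − 121.43225)/2 = -56.66897 W.
|Δ| = 0.00006;  2% of max(1, |F·v|) = 1.13338.

yes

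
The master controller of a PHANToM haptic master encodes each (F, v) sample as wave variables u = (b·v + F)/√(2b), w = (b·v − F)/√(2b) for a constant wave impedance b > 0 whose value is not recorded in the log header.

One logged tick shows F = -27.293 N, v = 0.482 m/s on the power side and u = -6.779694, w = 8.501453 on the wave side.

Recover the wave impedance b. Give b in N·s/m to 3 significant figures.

u + w = 1.721759;  u + w = √(2b)·v, so √(2b) = 1.721759/0.482 = 3.572114.
b = (√(2b))²/2 = 12.759999/2 = 6.380000.
(Check via u − w = 2F/√(2b): u − w = -15.281147, 2F/√(2b) = -15.281147.)

b = 6.38 N·s/m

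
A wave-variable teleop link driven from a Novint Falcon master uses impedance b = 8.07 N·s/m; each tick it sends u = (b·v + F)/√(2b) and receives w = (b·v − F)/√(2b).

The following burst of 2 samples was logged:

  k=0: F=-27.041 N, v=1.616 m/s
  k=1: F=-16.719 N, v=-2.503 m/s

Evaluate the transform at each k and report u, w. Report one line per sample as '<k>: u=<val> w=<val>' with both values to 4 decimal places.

k=0: b·v=8.07×1.616=13.0411; √(2b)=4.0175; u=(13.0411+(-27.041))/4.0175=-3.4848, w=(13.0411−(-27.041))/4.0175=9.9770
k=1: b·v=8.07×(-2.503)=-20.1992; √(2b)=4.0175; u=(-20.1992+(-16.719))/4.0175=-9.1894, w=(-20.1992−(-16.719))/4.0175=-0.8663

0: u=-3.4848 w=9.9770
1: u=-9.1894 w=-0.8663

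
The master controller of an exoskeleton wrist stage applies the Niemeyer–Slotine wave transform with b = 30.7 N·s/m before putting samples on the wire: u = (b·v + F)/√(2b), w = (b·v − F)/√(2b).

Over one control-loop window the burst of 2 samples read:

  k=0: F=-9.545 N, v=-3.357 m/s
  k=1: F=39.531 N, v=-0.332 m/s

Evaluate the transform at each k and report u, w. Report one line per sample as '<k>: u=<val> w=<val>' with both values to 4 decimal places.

k=0: b·v=30.7×(-3.357)=-103.0599; √(2b)=7.8358; u=(-103.0599+(-9.545))/7.8358=-14.3705, w=(-103.0599−(-9.545))/7.8358=-11.9343
k=1: b·v=30.7×(-0.332)=-10.1924; √(2b)=7.8358; u=(-10.1924+39.531)/7.8358=3.7442, w=(-10.1924−39.531)/7.8358=-6.3457

0: u=-14.3705 w=-11.9343
1: u=3.7442 w=-6.3457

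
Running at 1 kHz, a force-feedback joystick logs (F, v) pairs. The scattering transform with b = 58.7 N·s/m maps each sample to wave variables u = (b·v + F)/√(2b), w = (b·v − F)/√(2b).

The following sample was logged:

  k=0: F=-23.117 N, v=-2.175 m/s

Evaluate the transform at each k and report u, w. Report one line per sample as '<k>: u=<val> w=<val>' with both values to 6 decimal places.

0: u=-13.916725 w=-9.649678

k=0: b·v=58.7×(-2.175)=-127.672500; √(2b)=10.835128; u=(-127.672500+(-23.117))/10.835128=-13.916725, w=(-127.672500−(-23.117))/10.835128=-9.649678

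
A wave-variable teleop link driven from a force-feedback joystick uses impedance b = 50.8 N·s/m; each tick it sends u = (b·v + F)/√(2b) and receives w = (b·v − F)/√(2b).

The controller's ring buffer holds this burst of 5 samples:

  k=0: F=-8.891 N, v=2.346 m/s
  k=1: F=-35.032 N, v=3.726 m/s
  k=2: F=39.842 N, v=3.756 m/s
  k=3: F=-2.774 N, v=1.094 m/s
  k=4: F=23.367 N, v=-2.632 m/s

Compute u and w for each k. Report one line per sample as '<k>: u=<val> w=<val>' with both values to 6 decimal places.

0: u=10.941396 w=12.705539
1: u=15.302942 w=22.253955
2: u=22.882348 w=14.976940
3: u=5.238379 w=5.788793
4: u=-10.946634 w=-15.583090

k=0: b·v=50.8×2.346=119.176800; √(2b)=10.079683; u=(119.176800+(-8.891))/10.079683=10.941396, w=(119.176800−(-8.891))/10.079683=12.705539
k=1: b·v=50.8×3.726=189.280800; √(2b)=10.079683; u=(189.280800+(-35.032))/10.079683=15.302942, w=(189.280800−(-35.032))/10.079683=22.253955
k=2: b·v=50.8×3.756=190.804800; √(2b)=10.079683; u=(190.804800+39.842)/10.079683=22.882348, w=(190.804800−39.842)/10.079683=14.976940
k=3: b·v=50.8×1.094=55.575200; √(2b)=10.079683; u=(55.575200+(-2.774))/10.079683=5.238379, w=(55.575200−(-2.774))/10.079683=5.788793
k=4: b·v=50.8×(-2.632)=-133.705600; √(2b)=10.079683; u=(-133.705600+23.367)/10.079683=-10.946634, w=(-133.705600−23.367)/10.079683=-15.583090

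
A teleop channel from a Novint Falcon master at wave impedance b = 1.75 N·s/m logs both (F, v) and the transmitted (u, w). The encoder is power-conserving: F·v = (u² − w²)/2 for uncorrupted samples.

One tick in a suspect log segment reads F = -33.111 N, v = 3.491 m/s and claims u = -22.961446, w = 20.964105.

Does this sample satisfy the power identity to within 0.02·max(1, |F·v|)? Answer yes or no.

no

F·v = (-33.111)×3.491 = -115.590501 W.
(u² − w²)/2 = (527.228002 − 439.493698)/2 = 43.867152 W.
|Δ| = 159.457653;  2% of max(1, |F·v|) = 2.311810.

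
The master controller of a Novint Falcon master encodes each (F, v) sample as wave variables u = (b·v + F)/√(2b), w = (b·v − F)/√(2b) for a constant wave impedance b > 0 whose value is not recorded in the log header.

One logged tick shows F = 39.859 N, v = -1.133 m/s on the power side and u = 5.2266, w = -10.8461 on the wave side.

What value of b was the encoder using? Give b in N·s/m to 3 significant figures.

u + w = -5.6195;  u + w = √(2b)·v, so √(2b) = -5.6195/(-1.133) = 4.9598.
b = (√(2b))²/2 = 24.6000/2 = 12.3000.
(Check via u − w = 2F/√(2b): u − w = 16.0727, 2F/√(2b) = 16.0727.)

b = 12.3 N·s/m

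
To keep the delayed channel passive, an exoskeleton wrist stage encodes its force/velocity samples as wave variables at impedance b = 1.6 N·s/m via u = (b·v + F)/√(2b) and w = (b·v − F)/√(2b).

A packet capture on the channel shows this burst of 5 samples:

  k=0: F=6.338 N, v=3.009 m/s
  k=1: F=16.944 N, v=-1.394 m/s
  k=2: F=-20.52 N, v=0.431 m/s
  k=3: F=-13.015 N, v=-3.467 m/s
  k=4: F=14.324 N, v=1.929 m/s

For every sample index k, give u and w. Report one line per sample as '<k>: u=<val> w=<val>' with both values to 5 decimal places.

0: u=6.23438 w=-0.85172
1: u=8.22515 w=-10.71882
2: u=-11.08553 w=11.85653
3: u=-10.37659 w=4.17463
4: u=9.73271 w=-6.28201

k=0: b·v=1.6×3.009=4.81440; √(2b)=1.78885; u=(4.81440+6.338)/1.78885=6.23438, w=(4.81440−6.338)/1.78885=-0.85172
k=1: b·v=1.6×(-1.394)=-2.23040; √(2b)=1.78885; u=(-2.23040+16.944)/1.78885=8.22515, w=(-2.23040−16.944)/1.78885=-10.71882
k=2: b·v=1.6×0.431=0.68960; √(2b)=1.78885; u=(0.68960+(-20.52))/1.78885=-11.08553, w=(0.68960−(-20.52))/1.78885=11.85653
k=3: b·v=1.6×(-3.467)=-5.54720; √(2b)=1.78885; u=(-5.54720+(-13.015))/1.78885=-10.37659, w=(-5.54720−(-13.015))/1.78885=4.17463
k=4: b·v=1.6×1.929=3.08640; √(2b)=1.78885; u=(3.08640+14.324)/1.78885=9.73271, w=(3.08640−14.324)/1.78885=-6.28201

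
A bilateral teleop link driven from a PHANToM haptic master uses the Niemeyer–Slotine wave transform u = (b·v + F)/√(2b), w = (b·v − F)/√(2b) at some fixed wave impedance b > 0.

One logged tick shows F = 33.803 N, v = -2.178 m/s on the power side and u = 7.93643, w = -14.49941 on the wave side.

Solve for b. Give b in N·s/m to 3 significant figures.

b = 4.54 N·s/m

u + w = -6.56298;  u + w = √(2b)·v, so √(2b) = -6.56298/(-2.178) = 3.01331.
b = (√(2b))²/2 = 9.08001/2 = 4.54001.
(Check via u − w = 2F/√(2b): u − w = 22.43584, 2F/√(2b) = 22.43582.)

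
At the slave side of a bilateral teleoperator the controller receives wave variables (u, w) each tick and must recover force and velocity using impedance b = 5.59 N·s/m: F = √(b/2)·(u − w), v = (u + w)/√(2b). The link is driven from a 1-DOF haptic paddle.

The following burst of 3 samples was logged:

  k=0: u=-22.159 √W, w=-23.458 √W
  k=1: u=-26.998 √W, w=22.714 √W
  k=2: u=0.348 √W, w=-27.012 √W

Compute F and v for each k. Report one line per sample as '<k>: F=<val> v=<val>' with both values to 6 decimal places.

k=0: u−w=1.299000, u+w=-45.617000; √(b/2)=1.671825, √(2b)=3.343651; F=1.671825×1.299=2.171701, v=-45.617000/3.343651=-13.642872
k=1: u−w=-49.712000, u+w=-4.284000; √(b/2)=1.671825, √(2b)=3.343651; F=1.671825×(-49.712)=-83.109782, v=-4.284000/3.343651=-1.281234
k=2: u−w=27.360000, u+w=-26.664000; √(b/2)=1.671825, √(2b)=3.343651; F=1.671825×27.36=45.741142, v=-26.664000/3.343651=-7.974517

0: F=2.171701 v=-13.642872
1: F=-83.109782 v=-1.281234
2: F=45.741142 v=-7.974517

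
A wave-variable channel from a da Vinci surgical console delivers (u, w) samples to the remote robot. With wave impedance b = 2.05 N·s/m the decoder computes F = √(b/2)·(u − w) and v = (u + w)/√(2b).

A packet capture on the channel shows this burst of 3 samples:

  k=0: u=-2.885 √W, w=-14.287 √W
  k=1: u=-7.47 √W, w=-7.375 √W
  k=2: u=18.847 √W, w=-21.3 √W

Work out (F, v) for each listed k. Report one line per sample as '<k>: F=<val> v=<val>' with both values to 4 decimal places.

0: F=11.5436 v=-8.4806
1: F=-0.0962 v=-7.3314
2: F=40.6457 v=-1.2115

k=0: u−w=11.4020, u+w=-17.1720; √(b/2)=1.0124, √(2b)=2.0248; F=1.0124×11.402=11.5436, v=-17.1720/2.0248=-8.4806
k=1: u−w=-0.0950, u+w=-14.8450; √(b/2)=1.0124, √(2b)=2.0248; F=1.0124×(-0.095)=-0.0962, v=-14.8450/2.0248=-7.3314
k=2: u−w=40.1470, u+w=-2.4530; √(b/2)=1.0124, √(2b)=2.0248; F=1.0124×40.147=40.6457, v=-2.4530/2.0248=-1.2115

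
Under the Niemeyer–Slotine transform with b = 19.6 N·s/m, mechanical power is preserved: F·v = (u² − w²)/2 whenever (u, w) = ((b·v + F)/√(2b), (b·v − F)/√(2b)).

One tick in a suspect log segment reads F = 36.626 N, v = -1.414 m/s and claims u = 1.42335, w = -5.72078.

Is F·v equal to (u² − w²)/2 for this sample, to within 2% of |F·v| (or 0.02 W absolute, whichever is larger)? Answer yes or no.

no

F·v = 36.626×(-1.414) = -51.7892 W.
(u² − w²)/2 = (2.0259 − 32.7273)/2 = -15.3507 W.
|Δ| = 36.4385;  2% of max(1, |F·v|) = 1.0358.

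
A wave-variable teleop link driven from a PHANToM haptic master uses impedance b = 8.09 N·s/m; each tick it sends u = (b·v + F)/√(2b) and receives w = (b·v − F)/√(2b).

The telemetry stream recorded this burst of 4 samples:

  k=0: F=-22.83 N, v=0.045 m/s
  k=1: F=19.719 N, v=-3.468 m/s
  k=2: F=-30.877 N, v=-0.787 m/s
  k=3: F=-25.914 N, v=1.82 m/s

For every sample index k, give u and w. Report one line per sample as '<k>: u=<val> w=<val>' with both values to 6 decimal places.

0: u=-5.585159 w=5.766169
1: u=-2.072654 w=-11.877158
2: u=-9.259021 w=6.093363
3: u=-2.781945 w=10.102781

k=0: b·v=8.09×0.045=0.364050; √(2b)=4.022437; u=(0.364050+(-22.83))/4.022437=-5.585159, w=(0.364050−(-22.83))/4.022437=5.766169
k=1: b·v=8.09×(-3.468)=-28.056120; √(2b)=4.022437; u=(-28.056120+19.719)/4.022437=-2.072654, w=(-28.056120−19.719)/4.022437=-11.877158
k=2: b·v=8.09×(-0.787)=-6.366830; √(2b)=4.022437; u=(-6.366830+(-30.877))/4.022437=-9.259021, w=(-6.366830−(-30.877))/4.022437=6.093363
k=3: b·v=8.09×1.82=14.723800; √(2b)=4.022437; u=(14.723800+(-25.914))/4.022437=-2.781945, w=(14.723800−(-25.914))/4.022437=10.102781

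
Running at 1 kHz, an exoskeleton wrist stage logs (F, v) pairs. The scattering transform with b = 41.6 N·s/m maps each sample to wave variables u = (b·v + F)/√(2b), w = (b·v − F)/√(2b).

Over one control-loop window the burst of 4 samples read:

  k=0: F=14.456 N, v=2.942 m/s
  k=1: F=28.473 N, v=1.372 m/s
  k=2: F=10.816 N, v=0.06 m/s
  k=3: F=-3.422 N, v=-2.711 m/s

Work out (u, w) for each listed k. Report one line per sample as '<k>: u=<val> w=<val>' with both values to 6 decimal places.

0: u=15.002428 w=11.832741
1: u=9.378842 w=3.135724
2: u=1.459425 w=-0.912140
3: u=-12.739224 w=-11.988901

k=0: b·v=41.6×2.942=122.387200; √(2b)=9.121403; u=(122.387200+14.456)/9.121403=15.002428, w=(122.387200−14.456)/9.121403=11.832741
k=1: b·v=41.6×1.372=57.075200; √(2b)=9.121403; u=(57.075200+28.473)/9.121403=9.378842, w=(57.075200−28.473)/9.121403=3.135724
k=2: b·v=41.6×0.06=2.496000; √(2b)=9.121403; u=(2.496000+10.816)/9.121403=1.459425, w=(2.496000−10.816)/9.121403=-0.912140
k=3: b·v=41.6×(-2.711)=-112.777600; √(2b)=9.121403; u=(-112.777600+(-3.422))/9.121403=-12.739224, w=(-112.777600−(-3.422))/9.121403=-11.988901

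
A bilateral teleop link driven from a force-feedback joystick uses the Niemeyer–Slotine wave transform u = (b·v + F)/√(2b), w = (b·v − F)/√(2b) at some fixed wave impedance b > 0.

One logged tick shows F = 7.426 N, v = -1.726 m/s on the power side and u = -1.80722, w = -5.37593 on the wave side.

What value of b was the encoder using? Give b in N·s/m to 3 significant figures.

u + w = -7.18315;  u + w = √(2b)·v, so √(2b) = -7.18315/(-1.726) = 4.16173.
b = (√(2b))²/2 = 17.32002/2 = 8.66001.
(Check via u − w = 2F/√(2b): u − w = 3.56871, 2F/√(2b) = 3.56871.)

b = 8.66 N·s/m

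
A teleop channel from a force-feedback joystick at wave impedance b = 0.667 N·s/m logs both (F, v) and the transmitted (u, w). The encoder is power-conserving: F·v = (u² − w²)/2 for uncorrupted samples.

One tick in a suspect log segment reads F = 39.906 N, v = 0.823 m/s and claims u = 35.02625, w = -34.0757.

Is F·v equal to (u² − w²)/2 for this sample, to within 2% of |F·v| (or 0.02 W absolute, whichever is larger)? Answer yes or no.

yes

F·v = 39.906×0.823 = 32.84264 W.
(u² − w²)/2 = (1226.83819 − 1161.15333)/2 = 32.84243 W.
|Δ| = 0.00021;  2% of max(1, |F·v|) = 0.65685.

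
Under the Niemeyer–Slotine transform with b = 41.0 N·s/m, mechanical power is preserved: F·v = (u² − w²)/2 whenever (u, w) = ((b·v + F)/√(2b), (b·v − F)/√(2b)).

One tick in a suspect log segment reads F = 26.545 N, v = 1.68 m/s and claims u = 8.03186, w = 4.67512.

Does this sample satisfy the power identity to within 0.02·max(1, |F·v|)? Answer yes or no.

F·v = 26.545×1.68 = 44.5956 W.
(u² − w²)/2 = (64.5108 − 21.8567)/2 = 21.3270 W.
|Δ| = 23.2686;  2% of max(1, |F·v|) = 0.8919.

no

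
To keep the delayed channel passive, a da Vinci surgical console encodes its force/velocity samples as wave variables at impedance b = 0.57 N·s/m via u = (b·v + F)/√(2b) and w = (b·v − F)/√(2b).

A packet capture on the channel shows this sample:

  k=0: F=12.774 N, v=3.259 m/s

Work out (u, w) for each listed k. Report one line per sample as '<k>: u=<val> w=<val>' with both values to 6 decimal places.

k=0: b·v=0.57×3.259=1.857630; √(2b)=1.067708; u=(1.857630+12.774)/1.067708=13.703777, w=(1.857630−12.774)/1.067708=-10.224117

0: u=13.703777 w=-10.224117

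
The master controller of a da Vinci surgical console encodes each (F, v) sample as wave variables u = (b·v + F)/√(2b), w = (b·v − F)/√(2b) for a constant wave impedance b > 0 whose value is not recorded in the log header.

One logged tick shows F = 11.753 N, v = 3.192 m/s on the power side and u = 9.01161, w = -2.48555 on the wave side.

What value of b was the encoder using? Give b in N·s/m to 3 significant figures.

b = 2.09 N·s/m

u + w = 6.5261;  u + w = √(2b)·v, so √(2b) = 6.5261/3.192 = 2.0445.
b = (√(2b))²/2 = 4.1800/2 = 2.0900.
(Check via u − w = 2F/√(2b): u − w = 11.4972, 2F/√(2b) = 11.4972.)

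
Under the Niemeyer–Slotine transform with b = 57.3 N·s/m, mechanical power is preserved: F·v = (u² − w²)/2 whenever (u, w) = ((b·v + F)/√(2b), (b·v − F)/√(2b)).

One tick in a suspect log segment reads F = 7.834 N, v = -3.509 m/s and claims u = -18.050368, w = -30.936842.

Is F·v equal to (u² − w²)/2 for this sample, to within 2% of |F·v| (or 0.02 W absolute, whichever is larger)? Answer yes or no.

no

F·v = 7.834×(-3.509) = -27.489506 W.
(u² − w²)/2 = (325.815785 − 957.088193)/2 = -315.636204 W.
|Δ| = 288.146698;  2% of max(1, |F·v|) = 0.549790.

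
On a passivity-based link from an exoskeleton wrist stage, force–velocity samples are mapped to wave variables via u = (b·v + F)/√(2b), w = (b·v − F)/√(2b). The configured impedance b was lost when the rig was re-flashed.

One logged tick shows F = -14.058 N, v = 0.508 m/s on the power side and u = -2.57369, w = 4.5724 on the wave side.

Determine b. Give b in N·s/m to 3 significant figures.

u + w = 1.9987;  u + w = √(2b)·v, so √(2b) = 1.9987/0.508 = 3.9345.
b = (√(2b))²/2 = 15.4800/2 = 7.7400.
(Check via u − w = 2F/√(2b): u − w = -7.1461, 2F/√(2b) = -7.1461.)

b = 7.74 N·s/m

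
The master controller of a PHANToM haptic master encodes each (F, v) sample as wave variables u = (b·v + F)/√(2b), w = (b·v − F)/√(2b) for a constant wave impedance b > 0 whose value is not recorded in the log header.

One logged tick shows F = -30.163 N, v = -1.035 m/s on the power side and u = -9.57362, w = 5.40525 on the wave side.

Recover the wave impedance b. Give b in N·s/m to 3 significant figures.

u + w = -4.16837;  u + w = √(2b)·v, so √(2b) = -4.16837/(-1.035) = 4.02741.
b = (√(2b))²/2 = 16.22004/2 = 8.11002.
(Check via u − w = 2F/√(2b): u − w = -14.97887, 2F/√(2b) = -14.97886.)

b = 8.11 N·s/m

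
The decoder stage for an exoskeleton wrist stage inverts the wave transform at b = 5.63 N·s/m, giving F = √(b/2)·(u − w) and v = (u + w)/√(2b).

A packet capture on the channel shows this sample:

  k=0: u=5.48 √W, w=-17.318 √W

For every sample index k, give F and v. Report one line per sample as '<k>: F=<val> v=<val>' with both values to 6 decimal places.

k=0: u−w=22.798000, u+w=-11.838000; √(b/2)=1.677796, √(2b)=3.355592; F=1.677796×22.798=38.250397, v=-11.838000/3.355592=-3.527842

0: F=38.250397 v=-3.527842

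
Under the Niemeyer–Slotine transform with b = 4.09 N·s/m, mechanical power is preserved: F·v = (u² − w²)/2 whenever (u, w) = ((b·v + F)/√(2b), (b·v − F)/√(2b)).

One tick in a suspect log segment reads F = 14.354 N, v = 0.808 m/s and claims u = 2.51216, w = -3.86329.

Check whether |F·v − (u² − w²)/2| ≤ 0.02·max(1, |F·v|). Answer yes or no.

F·v = 14.354×0.808 = 11.5980 W.
(u² − w²)/2 = (6.3109 − 14.9250)/2 = -4.3070 W.
|Δ| = 15.9051;  2% of max(1, |F·v|) = 0.2320.

no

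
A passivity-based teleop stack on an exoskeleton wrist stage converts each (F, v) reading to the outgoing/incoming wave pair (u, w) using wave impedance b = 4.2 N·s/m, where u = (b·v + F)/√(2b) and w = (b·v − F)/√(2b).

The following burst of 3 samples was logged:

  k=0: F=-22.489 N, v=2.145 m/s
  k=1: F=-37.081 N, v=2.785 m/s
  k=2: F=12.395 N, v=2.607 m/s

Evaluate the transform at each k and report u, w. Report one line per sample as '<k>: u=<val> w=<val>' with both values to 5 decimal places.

k=0: b·v=4.2×2.145=9.00900; √(2b)=2.89828; u=(9.00900+(-22.489))/2.89828=-4.65104, w=(9.00900−(-22.489))/2.89828=10.86784
k=1: b·v=4.2×2.785=11.69700; √(2b)=2.89828; u=(11.69700+(-37.081))/2.89828=-8.75831, w=(11.69700−(-37.081))/2.89828=16.83001
k=2: b·v=4.2×2.607=10.94940; √(2b)=2.89828; u=(10.94940+12.395)/2.89828=8.05458, w=(10.94940−12.395)/2.89828=-0.49878

0: u=-4.65104 w=10.86784
1: u=-8.75831 w=16.83001
2: u=8.05458 w=-0.49878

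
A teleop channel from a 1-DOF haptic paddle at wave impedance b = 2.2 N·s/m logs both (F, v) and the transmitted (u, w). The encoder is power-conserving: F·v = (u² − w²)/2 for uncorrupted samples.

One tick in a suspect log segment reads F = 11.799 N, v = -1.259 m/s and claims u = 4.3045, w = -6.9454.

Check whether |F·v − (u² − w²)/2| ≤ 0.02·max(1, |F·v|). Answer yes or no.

F·v = 11.799×(-1.259) = -14.8549 W.
(u² − w²)/2 = (18.5287 − 48.2386)/2 = -14.8549 W.
|Δ| = 0.0000;  2% of max(1, |F·v|) = 0.2971.

yes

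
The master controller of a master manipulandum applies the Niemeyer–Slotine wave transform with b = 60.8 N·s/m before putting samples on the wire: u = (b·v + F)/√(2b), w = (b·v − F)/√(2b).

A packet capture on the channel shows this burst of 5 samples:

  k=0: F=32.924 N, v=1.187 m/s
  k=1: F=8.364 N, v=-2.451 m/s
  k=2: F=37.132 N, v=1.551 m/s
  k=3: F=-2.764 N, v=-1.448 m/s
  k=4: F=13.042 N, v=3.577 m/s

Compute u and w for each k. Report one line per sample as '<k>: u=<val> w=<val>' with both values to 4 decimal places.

k=0: b·v=60.8×1.187=72.1696; √(2b)=11.0272; u=(72.1696+32.924)/11.0272=9.5304, w=(72.1696−32.924)/11.0272=3.5590
k=1: b·v=60.8×(-2.451)=-149.0208; √(2b)=11.0272; u=(-149.0208+8.364)/11.0272=-12.7554, w=(-149.0208−8.364)/11.0272=-14.2724
k=2: b·v=60.8×1.551=94.3008; √(2b)=11.0272; u=(94.3008+37.132)/11.0272=11.9189, w=(94.3008−37.132)/11.0272=5.1843
k=3: b·v=60.8×(-1.448)=-88.0384; √(2b)=11.0272; u=(-88.0384+(-2.764))/11.0272=-8.2344, w=(-88.0384−(-2.764))/11.0272=-7.7331
k=4: b·v=60.8×3.577=217.4816; √(2b)=11.0272; u=(217.4816+13.042)/11.0272=20.9049, w=(217.4816−13.042)/11.0272=18.5395

0: u=9.5304 w=3.5590
1: u=-12.7554 w=-14.2724
2: u=11.9189 w=5.1843
3: u=-8.2344 w=-7.7331
4: u=20.9049 w=18.5395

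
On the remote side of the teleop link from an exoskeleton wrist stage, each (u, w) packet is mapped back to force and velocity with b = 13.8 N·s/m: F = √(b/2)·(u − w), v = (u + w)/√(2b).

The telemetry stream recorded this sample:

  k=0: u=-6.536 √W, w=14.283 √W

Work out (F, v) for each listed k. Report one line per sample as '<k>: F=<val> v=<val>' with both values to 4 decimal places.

k=0: u−w=-20.8190, u+w=7.7470; √(b/2)=2.6268, √(2b)=5.2536; F=2.6268×(-20.819)=-54.6870, v=7.7470/5.2536=1.4746

0: F=-54.6870 v=1.4746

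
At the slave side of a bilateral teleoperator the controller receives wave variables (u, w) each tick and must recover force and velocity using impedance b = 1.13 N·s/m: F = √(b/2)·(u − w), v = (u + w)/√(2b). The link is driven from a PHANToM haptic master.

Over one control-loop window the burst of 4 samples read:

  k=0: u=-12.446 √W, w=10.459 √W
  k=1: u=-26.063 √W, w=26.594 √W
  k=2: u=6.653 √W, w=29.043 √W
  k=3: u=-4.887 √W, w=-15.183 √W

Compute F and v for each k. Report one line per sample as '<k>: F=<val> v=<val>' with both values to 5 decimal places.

k=0: u−w=-22.90500, u+w=-1.98700; √(b/2)=0.75166, √(2b)=1.50333; F=0.75166×(-22.905)=-17.21688, v=-1.98700/1.50333=-1.32173
k=1: u−w=-52.65700, u+w=0.53100; √(b/2)=0.75166, √(2b)=1.50333; F=0.75166×(-52.657)=-39.58041, v=0.53100/1.50333=0.35322
k=2: u−w=-22.39000, u+w=35.69600; √(b/2)=0.75166, √(2b)=1.50333; F=0.75166×(-22.39)=-16.82978, v=35.69600/1.50333=23.74463
k=3: u−w=10.29600, u+w=-20.07000; √(b/2)=0.75166, √(2b)=1.50333; F=0.75166×10.296=7.73914, v=-20.07000/1.50333=-13.35037

0: F=-17.21688 v=-1.32173
1: F=-39.58041 v=0.35322
2: F=-16.82978 v=23.74463
3: F=7.73914 v=-13.35037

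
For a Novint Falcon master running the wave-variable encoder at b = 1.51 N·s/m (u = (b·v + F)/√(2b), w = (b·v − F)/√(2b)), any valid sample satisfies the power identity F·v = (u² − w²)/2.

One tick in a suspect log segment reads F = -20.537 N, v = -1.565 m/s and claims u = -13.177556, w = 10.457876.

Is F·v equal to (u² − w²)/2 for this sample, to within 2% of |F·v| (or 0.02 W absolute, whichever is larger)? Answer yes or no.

F·v = (-20.537)×(-1.565) = 32.140405 W.
(u² − w²)/2 = (173.647982 − 109.367170)/2 = 32.140406 W.
|Δ| = 0.000001;  2% of max(1, |F·v|) = 0.642808.

yes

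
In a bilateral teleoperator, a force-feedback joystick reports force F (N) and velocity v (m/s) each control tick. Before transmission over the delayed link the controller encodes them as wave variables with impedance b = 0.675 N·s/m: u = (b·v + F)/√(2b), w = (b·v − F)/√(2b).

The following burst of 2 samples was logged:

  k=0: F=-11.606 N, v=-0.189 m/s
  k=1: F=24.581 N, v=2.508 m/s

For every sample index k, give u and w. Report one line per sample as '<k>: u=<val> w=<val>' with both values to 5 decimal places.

k=0: b·v=0.675×(-0.189)=-0.12758; √(2b)=1.16190; u=(-0.12758+(-11.606))/1.16190=-10.09865, w=(-0.12758−(-11.606))/1.16190=9.87906
k=1: b·v=0.675×2.508=1.69290; √(2b)=1.16190; u=(1.69290+24.581)/1.16190=22.61297, w=(1.69290−24.581)/1.16190=-19.69894

0: u=-10.09865 w=9.87906
1: u=22.61297 w=-19.69894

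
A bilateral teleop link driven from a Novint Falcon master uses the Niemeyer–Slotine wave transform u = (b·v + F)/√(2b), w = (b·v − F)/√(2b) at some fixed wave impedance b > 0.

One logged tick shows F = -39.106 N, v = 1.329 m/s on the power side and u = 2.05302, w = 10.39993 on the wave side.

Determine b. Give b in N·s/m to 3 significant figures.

b = 43.9 N·s/m

u + w = 12.45295;  u + w = √(2b)·v, so √(2b) = 12.45295/1.329 = 9.37017.
b = (√(2b))²/2 = 87.80000/2 = 43.90000.
(Check via u − w = 2F/√(2b): u − w = -8.34691, 2F/√(2b) = -8.34692.)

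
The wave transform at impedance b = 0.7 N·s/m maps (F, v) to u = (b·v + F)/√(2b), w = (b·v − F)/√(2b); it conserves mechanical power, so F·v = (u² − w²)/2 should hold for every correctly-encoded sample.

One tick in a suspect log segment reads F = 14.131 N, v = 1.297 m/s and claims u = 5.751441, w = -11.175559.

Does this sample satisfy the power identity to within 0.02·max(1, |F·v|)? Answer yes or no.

no

F·v = 14.131×1.297 = 18.327907 W.
(u² − w²)/2 = (33.079074 − 124.893119)/2 = -45.907023 W.
|Δ| = 64.234930;  2% of max(1, |F·v|) = 0.366558.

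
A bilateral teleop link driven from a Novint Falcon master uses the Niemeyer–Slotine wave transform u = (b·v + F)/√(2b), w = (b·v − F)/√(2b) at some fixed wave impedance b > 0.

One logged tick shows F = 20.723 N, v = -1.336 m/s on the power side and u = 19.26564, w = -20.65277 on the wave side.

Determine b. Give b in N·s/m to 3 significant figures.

u + w = -1.3871;  u + w = √(2b)·v, so √(2b) = -1.3871/(-1.336) = 1.0383.
b = (√(2b))²/2 = 1.0780/2 = 0.5390.
(Check via u − w = 2F/√(2b): u − w = 39.9184, 2F/√(2b) = 39.9183.)

b = 0.539 N·s/m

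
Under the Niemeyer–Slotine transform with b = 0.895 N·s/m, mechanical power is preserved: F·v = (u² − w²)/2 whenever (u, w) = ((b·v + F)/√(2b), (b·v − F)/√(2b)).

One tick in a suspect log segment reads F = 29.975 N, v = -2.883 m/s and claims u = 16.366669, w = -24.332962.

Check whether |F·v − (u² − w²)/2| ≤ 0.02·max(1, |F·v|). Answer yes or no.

no

F·v = 29.975×(-2.883) = -86.417925 W.
(u² − w²)/2 = (267.867854 − 592.093040)/2 = -162.112593 W.
|Δ| = 75.694668;  2% of max(1, |F·v|) = 1.728359.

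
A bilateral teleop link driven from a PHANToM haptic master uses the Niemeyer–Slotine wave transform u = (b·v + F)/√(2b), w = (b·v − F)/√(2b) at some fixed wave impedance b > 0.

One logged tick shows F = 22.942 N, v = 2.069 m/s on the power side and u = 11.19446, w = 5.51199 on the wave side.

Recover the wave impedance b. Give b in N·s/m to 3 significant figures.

u + w = 16.70645;  u + w = √(2b)·v, so √(2b) = 16.70645/2.069 = 8.07465.
b = (√(2b))²/2 = 65.19997/2 = 32.59998.
(Check via u − w = 2F/√(2b): u − w = 5.68247, 2F/√(2b) = 5.68248.)

b = 32.6 N·s/m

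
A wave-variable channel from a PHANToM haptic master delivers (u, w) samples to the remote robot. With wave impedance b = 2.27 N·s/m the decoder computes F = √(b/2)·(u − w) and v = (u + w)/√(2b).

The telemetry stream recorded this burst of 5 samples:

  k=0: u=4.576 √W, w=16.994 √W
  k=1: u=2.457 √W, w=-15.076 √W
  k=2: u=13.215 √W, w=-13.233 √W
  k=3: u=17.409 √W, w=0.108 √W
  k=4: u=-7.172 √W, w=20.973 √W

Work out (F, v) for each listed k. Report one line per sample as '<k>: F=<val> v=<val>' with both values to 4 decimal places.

0: F=-13.2297 v=10.1233
1: F=18.6790 v=-5.9224
2: F=28.1767 v=-0.0084
3: F=18.4319 v=8.2211
4: F=-29.9847 v=6.4771

k=0: u−w=-12.4180, u+w=21.5700; √(b/2)=1.0654, √(2b)=2.1307; F=1.0654×(-12.418)=-13.2297, v=21.5700/2.1307=10.1233
k=1: u−w=17.5330, u+w=-12.6190; √(b/2)=1.0654, √(2b)=2.1307; F=1.0654×17.533=18.6790, v=-12.6190/2.1307=-5.9224
k=2: u−w=26.4480, u+w=-0.0180; √(b/2)=1.0654, √(2b)=2.1307; F=1.0654×26.448=28.1767, v=-0.0180/2.1307=-0.0084
k=3: u−w=17.3010, u+w=17.5170; √(b/2)=1.0654, √(2b)=2.1307; F=1.0654×17.301=18.4319, v=17.5170/2.1307=8.2211
k=4: u−w=-28.1450, u+w=13.8010; √(b/2)=1.0654, √(2b)=2.1307; F=1.0654×(-28.145)=-29.9847, v=13.8010/2.1307=6.4771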